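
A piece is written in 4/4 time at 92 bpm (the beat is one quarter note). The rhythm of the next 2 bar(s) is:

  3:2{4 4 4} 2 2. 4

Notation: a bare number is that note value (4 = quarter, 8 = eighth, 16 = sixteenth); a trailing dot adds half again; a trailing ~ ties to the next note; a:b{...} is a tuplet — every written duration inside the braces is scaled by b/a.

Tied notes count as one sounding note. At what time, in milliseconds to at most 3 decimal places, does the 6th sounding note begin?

note 6 onset = 7b = 4565.217ms

1. 0.0ms @ 0 + 434.783ms (2/3)
2. 434.783ms @ 2/3 + 434.783ms (2/3)
3. 869.565ms @ 4/3 + 434.783ms (2/3)
4. 1304.348ms @ 2 + 1304.348ms (2)
5. 2608.696ms @ 4 + 1956.522ms (3)
6. 4565.217ms @ 7 + 652.174ms (1)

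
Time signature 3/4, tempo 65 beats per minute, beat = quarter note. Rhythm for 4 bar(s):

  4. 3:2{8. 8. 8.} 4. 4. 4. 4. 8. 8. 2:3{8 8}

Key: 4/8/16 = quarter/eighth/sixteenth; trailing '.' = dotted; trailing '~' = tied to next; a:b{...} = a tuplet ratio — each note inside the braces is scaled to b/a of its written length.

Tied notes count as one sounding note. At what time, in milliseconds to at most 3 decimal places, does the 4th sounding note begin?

note 4 onset = 5/2b = 2307.692ms

1. 0.0ms @ 0 + 1384.615ms (3/2)
2. 1384.615ms @ 3/2 + 461.538ms (1/2)
3. 1846.154ms @ 2 + 461.538ms (1/2)
4. 2307.692ms @ 5/2 + 461.538ms (1/2)
5. 2769.231ms @ 3 + 1384.615ms (3/2)
6. 4153.846ms @ 9/2 + 1384.615ms (3/2)
7. 5538.462ms @ 6 + 1384.615ms (3/2)
8. 6923.077ms @ 15/2 + 1384.615ms (3/2)
9. 8307.692ms @ 9 + 692.308ms (3/4)
10. 9000.0ms @ 39/4 + 692.308ms (3/4)
11. 9692.308ms @ 21/2 + 692.308ms (3/4)
12. 10384.615ms @ 45/4 + 692.308ms (3/4)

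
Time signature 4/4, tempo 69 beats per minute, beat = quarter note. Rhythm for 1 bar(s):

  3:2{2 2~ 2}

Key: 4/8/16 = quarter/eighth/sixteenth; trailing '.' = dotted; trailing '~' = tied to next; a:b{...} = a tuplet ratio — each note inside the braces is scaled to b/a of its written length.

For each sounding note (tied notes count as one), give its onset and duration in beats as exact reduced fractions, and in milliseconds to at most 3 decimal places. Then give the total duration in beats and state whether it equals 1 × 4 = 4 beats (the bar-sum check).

1) 0.0ms=0b +1159.42ms=4/3b
2) 1159.42ms=4/3b +2318.841ms=8/3b
Σ=4b of 4 (69bpm 4/4) — PASS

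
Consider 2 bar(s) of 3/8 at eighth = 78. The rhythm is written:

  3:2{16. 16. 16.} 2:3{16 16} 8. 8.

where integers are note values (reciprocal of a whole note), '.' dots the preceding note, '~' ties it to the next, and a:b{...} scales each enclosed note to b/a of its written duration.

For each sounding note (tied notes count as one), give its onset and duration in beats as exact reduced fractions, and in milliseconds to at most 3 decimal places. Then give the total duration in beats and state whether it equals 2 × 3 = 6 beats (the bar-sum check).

1) 0.0ms=0b +384.615ms=1/2b
2) 384.615ms=1/2b +384.615ms=1/2b
3) 769.231ms=1b +384.615ms=1/2b
4) 1153.846ms=3/2b +576.923ms=3/4b
5) 1730.769ms=9/4b +576.923ms=3/4b
6) 2307.692ms=3b +1153.846ms=3/2b
7) 3461.538ms=9/2b +1153.846ms=3/2b
Σ=6b of 6 (78bpm 3/8) — PASS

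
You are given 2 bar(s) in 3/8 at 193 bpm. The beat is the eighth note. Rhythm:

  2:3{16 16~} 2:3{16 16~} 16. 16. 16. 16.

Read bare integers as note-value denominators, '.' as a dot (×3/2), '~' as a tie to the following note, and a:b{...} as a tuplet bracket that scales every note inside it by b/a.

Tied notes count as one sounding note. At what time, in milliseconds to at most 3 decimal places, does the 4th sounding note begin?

1. 0.0ms @ 0 + 233.161ms (3/4)
2. 233.161ms @ 3/4 + 466.321ms (3/2)
3. 699.482ms @ 9/4 + 466.321ms (3/2)
4. 1165.803ms @ 15/4 + 233.161ms (3/4)
5. 1398.964ms @ 9/2 + 233.161ms (3/4)
6. 1632.124ms @ 21/4 + 233.161ms (3/4)

note 4 onset = 15/4b = 1165.803ms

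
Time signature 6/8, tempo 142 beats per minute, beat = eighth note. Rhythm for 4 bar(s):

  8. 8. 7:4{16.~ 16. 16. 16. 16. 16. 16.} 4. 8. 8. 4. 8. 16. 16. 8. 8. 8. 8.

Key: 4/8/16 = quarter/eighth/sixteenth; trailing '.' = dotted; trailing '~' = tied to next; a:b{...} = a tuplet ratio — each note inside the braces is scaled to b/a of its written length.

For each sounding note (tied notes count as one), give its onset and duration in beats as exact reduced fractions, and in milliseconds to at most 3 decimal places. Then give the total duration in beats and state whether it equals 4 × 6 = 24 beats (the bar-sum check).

1) 0.0ms=0b +633.803ms=3/2b
2) 633.803ms=3/2b +633.803ms=3/2b
3) 1267.606ms=3b +362.173ms=6/7b
4) 1629.779ms=27/7b +181.087ms=3/7b
5) 1810.865ms=30/7b +181.087ms=3/7b
6) 1991.952ms=33/7b +181.087ms=3/7b
7) 2173.038ms=36/7b +181.087ms=3/7b
8) 2354.125ms=39/7b +181.087ms=3/7b
9) 2535.211ms=6b +1267.606ms=3b
10) 3802.817ms=9b +633.803ms=3/2b
11) 4436.62ms=21/2b +633.803ms=3/2b
12) 5070.423ms=12b +1267.606ms=3b
13) 6338.028ms=15b +633.803ms=3/2b
14) 6971.831ms=33/2b +316.901ms=3/4b
15) 7288.732ms=69/4b +316.901ms=3/4b
16) 7605.634ms=18b +633.803ms=3/2b
17) 8239.437ms=39/2b +633.803ms=3/2b
18) 8873.239ms=21b +633.803ms=3/2b
19) 9507.042ms=45/2b +633.803ms=3/2b
Σ=24b of 24 (142bpm 6/8) — PASS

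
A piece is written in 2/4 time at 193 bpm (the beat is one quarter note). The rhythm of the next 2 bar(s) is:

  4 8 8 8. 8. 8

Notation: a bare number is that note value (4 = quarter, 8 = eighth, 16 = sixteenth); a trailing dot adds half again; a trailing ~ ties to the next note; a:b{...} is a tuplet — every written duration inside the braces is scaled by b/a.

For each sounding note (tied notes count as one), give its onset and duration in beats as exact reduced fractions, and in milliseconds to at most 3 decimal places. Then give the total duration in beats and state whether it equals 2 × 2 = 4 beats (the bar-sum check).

1) 0.0ms=0b +310.881ms=1b
2) 310.881ms=1b +155.44ms=1/2b
3) 466.321ms=3/2b +155.44ms=1/2b
4) 621.762ms=2b +233.161ms=3/4b
5) 854.922ms=11/4b +233.161ms=3/4b
6) 1088.083ms=7/2b +155.44ms=1/2b
Σ=4b of 4 (193bpm 2/4) — PASS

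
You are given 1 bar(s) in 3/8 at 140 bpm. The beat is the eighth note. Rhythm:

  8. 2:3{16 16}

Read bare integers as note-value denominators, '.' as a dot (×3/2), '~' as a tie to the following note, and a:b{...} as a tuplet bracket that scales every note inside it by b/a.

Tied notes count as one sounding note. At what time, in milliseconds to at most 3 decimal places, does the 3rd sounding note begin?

1. 0.0ms @ 0 + 642.857ms (3/2)
2. 642.857ms @ 3/2 + 321.429ms (3/4)
3. 964.286ms @ 9/4 + 321.429ms (3/4)

note 3 onset = 9/4b = 964.286ms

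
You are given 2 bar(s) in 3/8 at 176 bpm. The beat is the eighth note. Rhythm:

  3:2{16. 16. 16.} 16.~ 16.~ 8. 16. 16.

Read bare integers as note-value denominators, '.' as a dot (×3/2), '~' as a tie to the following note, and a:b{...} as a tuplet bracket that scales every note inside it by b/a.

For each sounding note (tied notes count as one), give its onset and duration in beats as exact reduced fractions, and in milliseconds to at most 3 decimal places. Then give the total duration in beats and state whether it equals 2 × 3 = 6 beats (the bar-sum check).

1) 0.0ms=0b +170.455ms=1/2b
2) 170.455ms=1/2b +170.455ms=1/2b
3) 340.909ms=1b +170.455ms=1/2b
4) 511.364ms=3/2b +1022.727ms=3b
5) 1534.091ms=9/2b +255.682ms=3/4b
6) 1789.773ms=21/4b +255.682ms=3/4b
Σ=6b of 6 (176bpm 3/8) — PASS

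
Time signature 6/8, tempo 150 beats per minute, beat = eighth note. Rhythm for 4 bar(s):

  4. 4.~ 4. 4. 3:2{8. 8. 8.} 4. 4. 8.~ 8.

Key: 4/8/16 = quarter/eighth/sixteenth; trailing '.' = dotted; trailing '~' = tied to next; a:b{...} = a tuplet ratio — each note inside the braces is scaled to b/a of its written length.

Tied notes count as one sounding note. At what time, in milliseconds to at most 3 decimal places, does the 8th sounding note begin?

note 8 onset = 18b = 7200.0ms

1. 0.0ms @ 0 + 1200.0ms (3)
2. 1200.0ms @ 3 + 2400.0ms (6)
3. 3600.0ms @ 9 + 1200.0ms (3)
4. 4800.0ms @ 12 + 400.0ms (1)
5. 5200.0ms @ 13 + 400.0ms (1)
6. 5600.0ms @ 14 + 400.0ms (1)
7. 6000.0ms @ 15 + 1200.0ms (3)
8. 7200.0ms @ 18 + 1200.0ms (3)
9. 8400.0ms @ 21 + 1200.0ms (3)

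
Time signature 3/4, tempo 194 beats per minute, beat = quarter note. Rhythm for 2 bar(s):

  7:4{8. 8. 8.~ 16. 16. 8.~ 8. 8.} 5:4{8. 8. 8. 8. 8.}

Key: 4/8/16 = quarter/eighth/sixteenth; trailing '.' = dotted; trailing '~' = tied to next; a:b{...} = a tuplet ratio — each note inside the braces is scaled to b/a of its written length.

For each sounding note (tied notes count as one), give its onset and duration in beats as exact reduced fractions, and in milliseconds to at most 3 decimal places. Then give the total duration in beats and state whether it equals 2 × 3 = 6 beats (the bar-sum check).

1) 0.0ms=0b +132.548ms=3/7b
2) 132.548ms=3/7b +132.548ms=3/7b
3) 265.096ms=6/7b +198.822ms=9/14b
4) 463.918ms=3/2b +66.274ms=3/14b
5) 530.191ms=12/7b +265.096ms=6/7b
6) 795.287ms=18/7b +132.548ms=3/7b
7) 927.835ms=3b +185.567ms=3/5b
8) 1113.402ms=18/5b +185.567ms=3/5b
9) 1298.969ms=21/5b +185.567ms=3/5b
10) 1484.536ms=24/5b +185.567ms=3/5b
11) 1670.103ms=27/5b +185.567ms=3/5b
Σ=6b of 6 (194bpm 3/4) — PASS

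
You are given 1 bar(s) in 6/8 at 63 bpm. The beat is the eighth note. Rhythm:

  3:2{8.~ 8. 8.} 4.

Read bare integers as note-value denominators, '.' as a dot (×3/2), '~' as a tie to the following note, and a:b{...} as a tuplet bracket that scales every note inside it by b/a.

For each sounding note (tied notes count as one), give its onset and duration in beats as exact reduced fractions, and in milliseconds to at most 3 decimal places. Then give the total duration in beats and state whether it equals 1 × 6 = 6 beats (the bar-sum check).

1) 0.0ms=0b +1904.762ms=2b
2) 1904.762ms=2b +952.381ms=1b
3) 2857.143ms=3b +2857.143ms=3b
Σ=6b of 6 (63bpm 6/8) — PASS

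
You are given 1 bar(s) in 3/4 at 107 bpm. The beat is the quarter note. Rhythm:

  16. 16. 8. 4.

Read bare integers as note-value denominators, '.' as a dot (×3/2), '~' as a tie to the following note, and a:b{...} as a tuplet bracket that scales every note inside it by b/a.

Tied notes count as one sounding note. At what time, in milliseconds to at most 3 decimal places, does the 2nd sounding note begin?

note 2 onset = 3/8b = 210.28ms

1. 0.0ms @ 0 + 210.28ms (3/8)
2. 210.28ms @ 3/8 + 210.28ms (3/8)
3. 420.561ms @ 3/4 + 420.561ms (3/4)
4. 841.121ms @ 3/2 + 841.121ms (3/2)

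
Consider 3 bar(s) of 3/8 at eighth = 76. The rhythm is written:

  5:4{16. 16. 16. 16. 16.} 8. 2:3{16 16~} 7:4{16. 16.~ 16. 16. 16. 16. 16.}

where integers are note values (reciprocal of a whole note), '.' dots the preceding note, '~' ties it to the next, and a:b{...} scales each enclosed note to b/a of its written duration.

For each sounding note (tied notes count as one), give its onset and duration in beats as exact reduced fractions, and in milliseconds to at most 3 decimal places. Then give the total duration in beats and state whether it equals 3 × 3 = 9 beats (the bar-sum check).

1) 0.0ms=0b +473.684ms=3/5b
2) 473.684ms=3/5b +473.684ms=3/5b
3) 947.368ms=6/5b +473.684ms=3/5b
4) 1421.053ms=9/5b +473.684ms=3/5b
5) 1894.737ms=12/5b +473.684ms=3/5b
6) 2368.421ms=3b +1184.211ms=3/2b
7) 3552.632ms=9/2b +592.105ms=3/4b
8) 4144.737ms=21/4b +930.451ms=33/28b
9) 5075.188ms=45/7b +676.692ms=6/7b
10) 5751.88ms=51/7b +338.346ms=3/7b
11) 6090.226ms=54/7b +338.346ms=3/7b
12) 6428.571ms=57/7b +338.346ms=3/7b
13) 6766.917ms=60/7b +338.346ms=3/7b
Σ=9b of 9 (76bpm 3/8) — PASS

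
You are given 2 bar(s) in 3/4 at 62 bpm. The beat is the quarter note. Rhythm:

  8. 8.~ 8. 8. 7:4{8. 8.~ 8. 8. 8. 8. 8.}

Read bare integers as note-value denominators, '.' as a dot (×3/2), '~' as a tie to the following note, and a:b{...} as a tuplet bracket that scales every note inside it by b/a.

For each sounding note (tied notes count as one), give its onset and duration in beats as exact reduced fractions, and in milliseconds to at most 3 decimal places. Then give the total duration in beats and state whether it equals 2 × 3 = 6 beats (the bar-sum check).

1) 0.0ms=0b +725.806ms=3/4b
2) 725.806ms=3/4b +1451.613ms=3/2b
3) 2177.419ms=9/4b +725.806ms=3/4b
4) 2903.226ms=3b +414.747ms=3/7b
5) 3317.972ms=24/7b +829.493ms=6/7b
6) 4147.465ms=30/7b +414.747ms=3/7b
7) 4562.212ms=33/7b +414.747ms=3/7b
8) 4976.959ms=36/7b +414.747ms=3/7b
9) 5391.705ms=39/7b +414.747ms=3/7b
Σ=6b of 6 (62bpm 3/4) — PASS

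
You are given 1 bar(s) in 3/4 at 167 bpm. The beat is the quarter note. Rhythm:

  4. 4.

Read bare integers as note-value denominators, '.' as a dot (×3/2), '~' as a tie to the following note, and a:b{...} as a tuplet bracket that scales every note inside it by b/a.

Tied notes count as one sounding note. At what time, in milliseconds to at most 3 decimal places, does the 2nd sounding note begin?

note 2 onset = 3/2b = 538.922ms

1. 0.0ms @ 0 + 538.922ms (3/2)
2. 538.922ms @ 3/2 + 538.922ms (3/2)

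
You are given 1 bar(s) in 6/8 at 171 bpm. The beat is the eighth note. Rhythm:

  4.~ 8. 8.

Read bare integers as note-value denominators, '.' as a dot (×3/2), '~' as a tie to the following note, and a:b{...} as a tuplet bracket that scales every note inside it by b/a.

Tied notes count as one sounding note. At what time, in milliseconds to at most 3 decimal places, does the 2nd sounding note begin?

note 2 onset = 9/2b = 1578.947ms

1. 0.0ms @ 0 + 1578.947ms (9/2)
2. 1578.947ms @ 9/2 + 526.316ms (3/2)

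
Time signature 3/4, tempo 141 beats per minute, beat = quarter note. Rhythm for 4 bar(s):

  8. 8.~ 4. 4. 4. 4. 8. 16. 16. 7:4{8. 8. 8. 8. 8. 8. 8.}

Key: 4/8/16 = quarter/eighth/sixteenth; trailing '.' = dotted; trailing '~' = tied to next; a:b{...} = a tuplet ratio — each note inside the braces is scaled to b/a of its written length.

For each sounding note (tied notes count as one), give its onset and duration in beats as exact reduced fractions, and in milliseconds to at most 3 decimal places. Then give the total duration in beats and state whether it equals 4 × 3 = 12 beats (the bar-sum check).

1) 0.0ms=0b +319.149ms=3/4b
2) 319.149ms=3/4b +957.447ms=9/4b
3) 1276.596ms=3b +638.298ms=3/2b
4) 1914.894ms=9/2b +638.298ms=3/2b
5) 2553.191ms=6b +638.298ms=3/2b
6) 3191.489ms=15/2b +319.149ms=3/4b
7) 3510.638ms=33/4b +159.574ms=3/8b
8) 3670.213ms=69/8b +159.574ms=3/8b
9) 3829.787ms=9b +182.371ms=3/7b
10) 4012.158ms=66/7b +182.371ms=3/7b
11) 4194.529ms=69/7b +182.371ms=3/7b
12) 4376.9ms=72/7b +182.371ms=3/7b
13) 4559.271ms=75/7b +182.371ms=3/7b
14) 4741.641ms=78/7b +182.371ms=3/7b
15) 4924.012ms=81/7b +182.371ms=3/7b
Σ=12b of 12 (141bpm 3/4) — PASS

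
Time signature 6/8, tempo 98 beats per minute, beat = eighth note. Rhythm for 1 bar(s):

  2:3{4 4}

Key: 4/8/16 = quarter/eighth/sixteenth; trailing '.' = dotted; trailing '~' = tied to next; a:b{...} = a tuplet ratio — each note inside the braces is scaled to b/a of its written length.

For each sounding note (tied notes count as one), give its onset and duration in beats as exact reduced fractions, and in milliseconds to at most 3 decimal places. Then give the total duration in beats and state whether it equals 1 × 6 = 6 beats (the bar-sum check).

1) 0.0ms=0b +1836.735ms=3b
2) 1836.735ms=3b +1836.735ms=3b
Σ=6b of 6 (98bpm 6/8) — PASS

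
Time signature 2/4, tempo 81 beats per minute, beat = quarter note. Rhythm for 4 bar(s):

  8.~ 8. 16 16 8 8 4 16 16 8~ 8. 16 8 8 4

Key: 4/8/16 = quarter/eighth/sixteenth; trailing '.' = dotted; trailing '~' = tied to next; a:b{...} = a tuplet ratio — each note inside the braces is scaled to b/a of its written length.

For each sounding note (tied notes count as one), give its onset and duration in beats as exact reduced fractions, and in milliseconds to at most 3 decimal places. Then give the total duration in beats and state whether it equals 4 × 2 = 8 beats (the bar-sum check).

1) 0.0ms=0b +1111.111ms=3/2b
2) 1111.111ms=3/2b +185.185ms=1/4b
3) 1296.296ms=7/4b +185.185ms=1/4b
4) 1481.481ms=2b +370.37ms=1/2b
5) 1851.852ms=5/2b +370.37ms=1/2b
6) 2222.222ms=3b +740.741ms=1b
7) 2962.963ms=4b +185.185ms=1/4b
8) 3148.148ms=17/4b +185.185ms=1/4b
9) 3333.333ms=9/2b +925.926ms=5/4b
10) 4259.259ms=23/4b +185.185ms=1/4b
11) 4444.444ms=6b +370.37ms=1/2b
12) 4814.815ms=13/2b +370.37ms=1/2b
13) 5185.185ms=7b +740.741ms=1b
Σ=8b of 8 (81bpm 2/4) — PASS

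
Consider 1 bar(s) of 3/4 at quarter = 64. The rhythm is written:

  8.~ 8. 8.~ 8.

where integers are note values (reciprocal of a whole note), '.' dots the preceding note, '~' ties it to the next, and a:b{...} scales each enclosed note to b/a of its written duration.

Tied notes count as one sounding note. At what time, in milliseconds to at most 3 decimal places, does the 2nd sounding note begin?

note 2 onset = 3/2b = 1406.25ms

1. 0.0ms @ 0 + 1406.25ms (3/2)
2. 1406.25ms @ 3/2 + 1406.25ms (3/2)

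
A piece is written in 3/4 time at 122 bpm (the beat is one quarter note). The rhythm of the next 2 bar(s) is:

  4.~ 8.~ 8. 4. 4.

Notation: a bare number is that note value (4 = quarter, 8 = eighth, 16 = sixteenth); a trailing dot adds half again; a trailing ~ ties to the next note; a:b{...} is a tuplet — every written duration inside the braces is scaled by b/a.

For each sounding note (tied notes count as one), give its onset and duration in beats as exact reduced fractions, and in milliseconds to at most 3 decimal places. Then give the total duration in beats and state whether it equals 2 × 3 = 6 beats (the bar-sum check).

1) 0.0ms=0b +1475.41ms=3b
2) 1475.41ms=3b +737.705ms=3/2b
3) 2213.115ms=9/2b +737.705ms=3/2b
Σ=6b of 6 (122bpm 3/4) — PASS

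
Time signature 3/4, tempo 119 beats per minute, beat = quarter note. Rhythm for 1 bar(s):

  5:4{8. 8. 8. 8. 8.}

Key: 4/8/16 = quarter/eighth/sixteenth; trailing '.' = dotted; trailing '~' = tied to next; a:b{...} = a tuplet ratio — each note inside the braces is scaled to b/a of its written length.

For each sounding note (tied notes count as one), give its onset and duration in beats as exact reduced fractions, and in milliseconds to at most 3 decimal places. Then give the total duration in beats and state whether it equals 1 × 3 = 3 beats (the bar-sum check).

1) 0.0ms=0b +302.521ms=3/5b
2) 302.521ms=3/5b +302.521ms=3/5b
3) 605.042ms=6/5b +302.521ms=3/5b
4) 907.563ms=9/5b +302.521ms=3/5b
5) 1210.084ms=12/5b +302.521ms=3/5b
Σ=3b of 3 (119bpm 3/4) — PASS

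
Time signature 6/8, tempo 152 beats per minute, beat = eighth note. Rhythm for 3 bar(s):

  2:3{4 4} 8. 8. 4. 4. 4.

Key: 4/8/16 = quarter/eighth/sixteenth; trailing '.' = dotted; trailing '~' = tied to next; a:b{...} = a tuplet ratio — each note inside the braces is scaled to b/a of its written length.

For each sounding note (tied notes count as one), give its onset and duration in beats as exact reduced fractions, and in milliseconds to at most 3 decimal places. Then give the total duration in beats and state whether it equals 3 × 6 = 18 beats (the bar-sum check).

1) 0.0ms=0b +1184.211ms=3b
2) 1184.211ms=3b +1184.211ms=3b
3) 2368.421ms=6b +592.105ms=3/2b
4) 2960.526ms=15/2b +592.105ms=3/2b
5) 3552.632ms=9b +1184.211ms=3b
6) 4736.842ms=12b +1184.211ms=3b
7) 5921.053ms=15b +1184.211ms=3b
Σ=18b of 18 (152bpm 6/8) — PASS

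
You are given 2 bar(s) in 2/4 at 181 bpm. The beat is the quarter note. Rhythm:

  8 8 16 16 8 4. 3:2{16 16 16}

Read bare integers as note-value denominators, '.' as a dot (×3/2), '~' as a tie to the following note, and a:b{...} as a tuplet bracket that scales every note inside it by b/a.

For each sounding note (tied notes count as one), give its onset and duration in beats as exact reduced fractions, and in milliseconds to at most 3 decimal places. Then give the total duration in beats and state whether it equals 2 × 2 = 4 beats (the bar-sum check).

1) 0.0ms=0b +165.746ms=1/2b
2) 165.746ms=1/2b +165.746ms=1/2b
3) 331.492ms=1b +82.873ms=1/4b
4) 414.365ms=5/4b +82.873ms=1/4b
5) 497.238ms=3/2b +165.746ms=1/2b
6) 662.983ms=2b +497.238ms=3/2b
7) 1160.221ms=7/2b +55.249ms=1/6b
8) 1215.47ms=11/3b +55.249ms=1/6b
9) 1270.718ms=23/6b +55.249ms=1/6b
Σ=4b of 4 (181bpm 2/4) — PASS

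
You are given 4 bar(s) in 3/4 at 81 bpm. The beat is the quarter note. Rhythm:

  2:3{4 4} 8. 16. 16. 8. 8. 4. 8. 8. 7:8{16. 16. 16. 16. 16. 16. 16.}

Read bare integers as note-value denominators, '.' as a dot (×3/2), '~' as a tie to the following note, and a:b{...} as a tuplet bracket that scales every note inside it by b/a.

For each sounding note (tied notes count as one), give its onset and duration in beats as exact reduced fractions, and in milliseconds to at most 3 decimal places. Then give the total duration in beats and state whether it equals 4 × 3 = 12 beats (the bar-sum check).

1) 0.0ms=0b +1111.111ms=3/2b
2) 1111.111ms=3/2b +1111.111ms=3/2b
3) 2222.222ms=3b +555.556ms=3/4b
4) 2777.778ms=15/4b +277.778ms=3/8b
5) 3055.556ms=33/8b +277.778ms=3/8b
6) 3333.333ms=9/2b +555.556ms=3/4b
7) 3888.889ms=21/4b +555.556ms=3/4b
8) 4444.444ms=6b +1111.111ms=3/2b
9) 5555.556ms=15/2b +555.556ms=3/4b
10) 6111.111ms=33/4b +555.556ms=3/4b
11) 6666.667ms=9b +317.46ms=3/7b
12) 6984.127ms=66/7b +317.46ms=3/7b
13) 7301.587ms=69/7b +317.46ms=3/7b
14) 7619.048ms=72/7b +317.46ms=3/7b
15) 7936.508ms=75/7b +317.46ms=3/7b
16) 8253.968ms=78/7b +317.46ms=3/7b
17) 8571.429ms=81/7b +317.46ms=3/7b
Σ=12b of 12 (81bpm 3/4) — PASS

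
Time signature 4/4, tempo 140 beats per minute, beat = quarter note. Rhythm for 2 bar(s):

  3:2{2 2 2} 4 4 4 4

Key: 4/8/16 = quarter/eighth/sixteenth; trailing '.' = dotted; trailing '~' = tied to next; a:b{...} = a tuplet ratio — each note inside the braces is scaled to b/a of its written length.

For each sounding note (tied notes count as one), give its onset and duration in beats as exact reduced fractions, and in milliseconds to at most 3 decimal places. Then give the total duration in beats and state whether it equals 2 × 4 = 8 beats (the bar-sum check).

1) 0.0ms=0b +571.429ms=4/3b
2) 571.429ms=4/3b +571.429ms=4/3b
3) 1142.857ms=8/3b +571.429ms=4/3b
4) 1714.286ms=4b +428.571ms=1b
5) 2142.857ms=5b +428.571ms=1b
6) 2571.429ms=6b +428.571ms=1b
7) 3000.0ms=7b +428.571ms=1b
Σ=8b of 8 (140bpm 4/4) — PASS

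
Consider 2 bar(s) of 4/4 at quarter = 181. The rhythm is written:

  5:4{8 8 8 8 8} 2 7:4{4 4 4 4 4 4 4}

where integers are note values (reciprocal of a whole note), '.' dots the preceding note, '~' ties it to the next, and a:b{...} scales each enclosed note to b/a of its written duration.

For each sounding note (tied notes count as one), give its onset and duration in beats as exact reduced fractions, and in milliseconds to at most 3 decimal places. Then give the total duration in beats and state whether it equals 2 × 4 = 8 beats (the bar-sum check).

1) 0.0ms=0b +132.597ms=2/5b
2) 132.597ms=2/5b +132.597ms=2/5b
3) 265.193ms=4/5b +132.597ms=2/5b
4) 397.79ms=6/5b +132.597ms=2/5b
5) 530.387ms=8/5b +132.597ms=2/5b
6) 662.983ms=2b +662.983ms=2b
7) 1325.967ms=4b +189.424ms=4/7b
8) 1515.391ms=32/7b +189.424ms=4/7b
9) 1704.815ms=36/7b +189.424ms=4/7b
10) 1894.238ms=40/7b +189.424ms=4/7b
11) 2083.662ms=44/7b +189.424ms=4/7b
12) 2273.086ms=48/7b +189.424ms=4/7b
13) 2462.51ms=52/7b +189.424ms=4/7b
Σ=8b of 8 (181bpm 4/4) — PASS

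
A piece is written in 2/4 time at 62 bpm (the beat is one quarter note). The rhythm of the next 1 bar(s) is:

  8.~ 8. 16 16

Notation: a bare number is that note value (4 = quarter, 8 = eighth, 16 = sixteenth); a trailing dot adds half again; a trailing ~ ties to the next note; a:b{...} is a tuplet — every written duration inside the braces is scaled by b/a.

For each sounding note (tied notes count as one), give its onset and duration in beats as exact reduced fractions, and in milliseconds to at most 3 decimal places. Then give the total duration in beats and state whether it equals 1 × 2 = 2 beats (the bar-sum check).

1) 0.0ms=0b +1451.613ms=3/2b
2) 1451.613ms=3/2b +241.935ms=1/4b
3) 1693.548ms=7/4b +241.935ms=1/4b
Σ=2b of 2 (62bpm 2/4) — PASS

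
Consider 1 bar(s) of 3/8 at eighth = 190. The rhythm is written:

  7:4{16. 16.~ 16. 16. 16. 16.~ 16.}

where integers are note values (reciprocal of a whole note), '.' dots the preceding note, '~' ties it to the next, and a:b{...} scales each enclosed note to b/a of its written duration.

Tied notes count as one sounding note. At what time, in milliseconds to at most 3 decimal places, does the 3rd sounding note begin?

1. 0.0ms @ 0 + 135.338ms (3/7)
2. 135.338ms @ 3/7 + 270.677ms (6/7)
3. 406.015ms @ 9/7 + 135.338ms (3/7)
4. 541.353ms @ 12/7 + 135.338ms (3/7)
5. 676.692ms @ 15/7 + 270.677ms (6/7)

note 3 onset = 9/7b = 406.015ms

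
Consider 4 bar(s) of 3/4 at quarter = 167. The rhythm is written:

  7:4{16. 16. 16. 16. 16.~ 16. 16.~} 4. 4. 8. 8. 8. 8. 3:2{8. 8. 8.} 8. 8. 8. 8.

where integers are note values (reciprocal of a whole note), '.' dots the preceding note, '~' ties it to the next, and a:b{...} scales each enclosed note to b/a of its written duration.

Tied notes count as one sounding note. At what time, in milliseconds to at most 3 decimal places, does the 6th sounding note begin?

1. 0.0ms @ 0 + 76.989ms (3/14)
2. 76.989ms @ 3/14 + 76.989ms (3/14)
3. 153.978ms @ 3/7 + 76.989ms (3/14)
4. 230.967ms @ 9/14 + 76.989ms (3/14)
5. 307.956ms @ 6/7 + 153.978ms (3/7)
6. 461.933ms @ 9/7 + 615.911ms (12/7)
7. 1077.844ms @ 3 + 538.922ms (3/2)
8. 1616.766ms @ 9/2 + 269.461ms (3/4)
9. 1886.228ms @ 21/4 + 269.461ms (3/4)
10. 2155.689ms @ 6 + 269.461ms (3/4)
11. 2425.15ms @ 27/4 + 269.461ms (3/4)
12. 2694.611ms @ 15/2 + 179.641ms (1/2)
13. 2874.251ms @ 8 + 179.641ms (1/2)
14. 3053.892ms @ 17/2 + 179.641ms (1/2)
15. 3233.533ms @ 9 + 269.461ms (3/4)
16. 3502.994ms @ 39/4 + 269.461ms (3/4)
17. 3772.455ms @ 21/2 + 269.461ms (3/4)
18. 4041.916ms @ 45/4 + 269.461ms (3/4)

note 6 onset = 9/7b = 461.933ms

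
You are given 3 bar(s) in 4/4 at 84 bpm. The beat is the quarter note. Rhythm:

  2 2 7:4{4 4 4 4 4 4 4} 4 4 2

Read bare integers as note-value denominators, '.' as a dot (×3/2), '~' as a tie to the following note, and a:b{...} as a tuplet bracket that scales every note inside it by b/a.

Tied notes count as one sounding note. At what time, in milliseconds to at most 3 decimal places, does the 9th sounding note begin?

note 9 onset = 52/7b = 5306.122ms

1. 0.0ms @ 0 + 1428.571ms (2)
2. 1428.571ms @ 2 + 1428.571ms (2)
3. 2857.143ms @ 4 + 408.163ms (4/7)
4. 3265.306ms @ 32/7 + 408.163ms (4/7)
5. 3673.469ms @ 36/7 + 408.163ms (4/7)
6. 4081.633ms @ 40/7 + 408.163ms (4/7)
7. 4489.796ms @ 44/7 + 408.163ms (4/7)
8. 4897.959ms @ 48/7 + 408.163ms (4/7)
9. 5306.122ms @ 52/7 + 408.163ms (4/7)
10. 5714.286ms @ 8 + 714.286ms (1)
11. 6428.571ms @ 9 + 714.286ms (1)
12. 7142.857ms @ 10 + 1428.571ms (2)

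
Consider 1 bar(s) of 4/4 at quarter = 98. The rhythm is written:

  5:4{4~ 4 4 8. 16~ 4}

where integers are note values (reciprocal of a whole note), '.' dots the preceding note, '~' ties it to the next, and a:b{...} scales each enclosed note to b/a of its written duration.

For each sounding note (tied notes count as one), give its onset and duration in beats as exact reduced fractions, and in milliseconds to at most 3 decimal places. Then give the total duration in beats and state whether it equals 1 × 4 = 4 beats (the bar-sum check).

1) 0.0ms=0b +979.592ms=8/5b
2) 979.592ms=8/5b +489.796ms=4/5b
3) 1469.388ms=12/5b +367.347ms=3/5b
4) 1836.735ms=3b +612.245ms=1b
Σ=4b of 4 (98bpm 4/4) — PASS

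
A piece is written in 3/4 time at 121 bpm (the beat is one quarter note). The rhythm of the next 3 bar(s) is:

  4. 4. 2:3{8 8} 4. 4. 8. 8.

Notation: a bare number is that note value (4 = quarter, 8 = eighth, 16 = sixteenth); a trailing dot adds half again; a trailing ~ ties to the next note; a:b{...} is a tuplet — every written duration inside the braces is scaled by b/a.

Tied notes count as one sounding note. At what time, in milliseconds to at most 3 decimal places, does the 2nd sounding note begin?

1. 0.0ms @ 0 + 743.802ms (3/2)
2. 743.802ms @ 3/2 + 743.802ms (3/2)
3. 1487.603ms @ 3 + 371.901ms (3/4)
4. 1859.504ms @ 15/4 + 371.901ms (3/4)
5. 2231.405ms @ 9/2 + 743.802ms (3/2)
6. 2975.207ms @ 6 + 743.802ms (3/2)
7. 3719.008ms @ 15/2 + 371.901ms (3/4)
8. 4090.909ms @ 33/4 + 371.901ms (3/4)

note 2 onset = 3/2b = 743.802ms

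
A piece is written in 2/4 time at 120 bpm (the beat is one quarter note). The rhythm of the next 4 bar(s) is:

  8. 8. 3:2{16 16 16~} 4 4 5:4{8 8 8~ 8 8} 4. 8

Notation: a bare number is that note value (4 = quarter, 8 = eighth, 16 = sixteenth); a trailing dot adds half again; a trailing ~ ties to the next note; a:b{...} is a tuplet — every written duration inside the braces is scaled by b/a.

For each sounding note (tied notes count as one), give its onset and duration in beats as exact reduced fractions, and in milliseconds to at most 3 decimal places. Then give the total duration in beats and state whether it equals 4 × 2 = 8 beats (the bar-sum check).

1) 0.0ms=0b +375.0ms=3/4b
2) 375.0ms=3/4b +375.0ms=3/4b
3) 750.0ms=3/2b +83.333ms=1/6b
4) 833.333ms=5/3b +83.333ms=1/6b
5) 916.667ms=11/6b +583.333ms=7/6b
6) 1500.0ms=3b +500.0ms=1b
7) 2000.0ms=4b +200.0ms=2/5b
8) 2200.0ms=22/5b +200.0ms=2/5b
9) 2400.0ms=24/5b +400.0ms=4/5b
10) 2800.0ms=28/5b +200.0ms=2/5b
11) 3000.0ms=6b +750.0ms=3/2b
12) 3750.0ms=15/2b +250.0ms=1/2b
Σ=8b of 8 (120bpm 2/4) — PASS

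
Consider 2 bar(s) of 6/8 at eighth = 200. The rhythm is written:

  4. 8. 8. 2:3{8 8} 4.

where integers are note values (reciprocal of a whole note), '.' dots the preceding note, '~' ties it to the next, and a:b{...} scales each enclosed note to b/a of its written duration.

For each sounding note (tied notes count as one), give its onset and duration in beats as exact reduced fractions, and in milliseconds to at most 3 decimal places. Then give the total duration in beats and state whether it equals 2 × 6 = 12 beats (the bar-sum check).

1) 0.0ms=0b +900.0ms=3b
2) 900.0ms=3b +450.0ms=3/2b
3) 1350.0ms=9/2b +450.0ms=3/2b
4) 1800.0ms=6b +450.0ms=3/2b
5) 2250.0ms=15/2b +450.0ms=3/2b
6) 2700.0ms=9b +900.0ms=3b
Σ=12b of 12 (200bpm 6/8) — PASS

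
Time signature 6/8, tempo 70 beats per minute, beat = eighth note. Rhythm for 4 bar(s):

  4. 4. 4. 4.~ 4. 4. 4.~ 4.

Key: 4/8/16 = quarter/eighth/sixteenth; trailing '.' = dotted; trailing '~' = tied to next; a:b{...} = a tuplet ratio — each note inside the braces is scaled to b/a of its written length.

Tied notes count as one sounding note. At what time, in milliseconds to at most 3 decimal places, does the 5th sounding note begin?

note 5 onset = 15b = 12857.143ms

1. 0.0ms @ 0 + 2571.429ms (3)
2. 2571.429ms @ 3 + 2571.429ms (3)
3. 5142.857ms @ 6 + 2571.429ms (3)
4. 7714.286ms @ 9 + 5142.857ms (6)
5. 12857.143ms @ 15 + 2571.429ms (3)
6. 15428.571ms @ 18 + 5142.857ms (6)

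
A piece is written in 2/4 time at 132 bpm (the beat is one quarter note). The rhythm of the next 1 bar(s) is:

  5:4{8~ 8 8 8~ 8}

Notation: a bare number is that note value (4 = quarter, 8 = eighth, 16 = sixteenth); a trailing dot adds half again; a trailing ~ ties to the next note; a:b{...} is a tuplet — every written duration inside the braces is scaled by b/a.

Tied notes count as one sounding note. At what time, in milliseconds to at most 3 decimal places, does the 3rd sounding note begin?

1. 0.0ms @ 0 + 363.636ms (4/5)
2. 363.636ms @ 4/5 + 181.818ms (2/5)
3. 545.455ms @ 6/5 + 363.636ms (4/5)

note 3 onset = 6/5b = 545.455ms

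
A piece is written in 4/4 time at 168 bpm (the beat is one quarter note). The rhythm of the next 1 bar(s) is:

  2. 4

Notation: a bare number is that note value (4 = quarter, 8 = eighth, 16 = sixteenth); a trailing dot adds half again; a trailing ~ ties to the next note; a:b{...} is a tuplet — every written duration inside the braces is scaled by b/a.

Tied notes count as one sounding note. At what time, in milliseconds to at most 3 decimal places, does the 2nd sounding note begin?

1. 0.0ms @ 0 + 1071.429ms (3)
2. 1071.429ms @ 3 + 357.143ms (1)

note 2 onset = 3b = 1071.429ms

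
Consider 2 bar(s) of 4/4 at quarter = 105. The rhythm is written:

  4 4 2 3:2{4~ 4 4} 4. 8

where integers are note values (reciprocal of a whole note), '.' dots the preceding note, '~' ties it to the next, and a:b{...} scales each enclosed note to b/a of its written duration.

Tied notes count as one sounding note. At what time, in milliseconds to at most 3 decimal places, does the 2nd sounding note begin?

note 2 onset = 1b = 571.429ms

1. 0.0ms @ 0 + 571.429ms (1)
2. 571.429ms @ 1 + 571.429ms (1)
3. 1142.857ms @ 2 + 1142.857ms (2)
4. 2285.714ms @ 4 + 761.905ms (4/3)
5. 3047.619ms @ 16/3 + 380.952ms (2/3)
6. 3428.571ms @ 6 + 857.143ms (3/2)
7. 4285.714ms @ 15/2 + 285.714ms (1/2)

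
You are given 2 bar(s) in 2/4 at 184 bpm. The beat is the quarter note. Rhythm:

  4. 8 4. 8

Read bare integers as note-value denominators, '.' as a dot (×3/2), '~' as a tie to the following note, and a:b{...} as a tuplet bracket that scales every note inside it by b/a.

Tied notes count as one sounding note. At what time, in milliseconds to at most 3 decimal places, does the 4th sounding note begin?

1. 0.0ms @ 0 + 489.13ms (3/2)
2. 489.13ms @ 3/2 + 163.043ms (1/2)
3. 652.174ms @ 2 + 489.13ms (3/2)
4. 1141.304ms @ 7/2 + 163.043ms (1/2)

note 4 onset = 7/2b = 1141.304ms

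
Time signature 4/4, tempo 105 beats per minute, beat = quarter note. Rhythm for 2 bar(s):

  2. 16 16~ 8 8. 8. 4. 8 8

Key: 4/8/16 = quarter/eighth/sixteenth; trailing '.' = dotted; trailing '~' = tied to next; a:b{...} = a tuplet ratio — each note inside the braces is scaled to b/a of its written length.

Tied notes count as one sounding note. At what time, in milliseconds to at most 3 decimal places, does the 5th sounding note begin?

1. 0.0ms @ 0 + 1714.286ms (3)
2. 1714.286ms @ 3 + 142.857ms (1/4)
3. 1857.143ms @ 13/4 + 428.571ms (3/4)
4. 2285.714ms @ 4 + 428.571ms (3/4)
5. 2714.286ms @ 19/4 + 428.571ms (3/4)
6. 3142.857ms @ 11/2 + 857.143ms (3/2)
7. 4000.0ms @ 7 + 285.714ms (1/2)
8. 4285.714ms @ 15/2 + 285.714ms (1/2)

note 5 onset = 19/4b = 2714.286ms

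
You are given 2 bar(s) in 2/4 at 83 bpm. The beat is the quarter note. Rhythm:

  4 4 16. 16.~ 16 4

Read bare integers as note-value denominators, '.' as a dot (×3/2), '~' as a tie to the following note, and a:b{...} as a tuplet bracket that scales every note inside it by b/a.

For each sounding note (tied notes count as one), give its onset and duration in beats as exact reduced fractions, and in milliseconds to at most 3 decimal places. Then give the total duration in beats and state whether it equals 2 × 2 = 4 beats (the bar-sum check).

1) 0.0ms=0b +722.892ms=1b
2) 722.892ms=1b +722.892ms=1b
3) 1445.783ms=2b +271.084ms=3/8b
4) 1716.867ms=19/8b +451.807ms=5/8b
5) 2168.675ms=3b +722.892ms=1b
Σ=4b of 4 (83bpm 2/4) — PASS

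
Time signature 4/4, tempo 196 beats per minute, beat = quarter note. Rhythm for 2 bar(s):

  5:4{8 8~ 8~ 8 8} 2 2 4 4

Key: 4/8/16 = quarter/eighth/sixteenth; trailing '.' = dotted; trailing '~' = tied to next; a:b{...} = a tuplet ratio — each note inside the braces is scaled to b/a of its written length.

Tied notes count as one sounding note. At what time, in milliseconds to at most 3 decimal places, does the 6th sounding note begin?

1. 0.0ms @ 0 + 122.449ms (2/5)
2. 122.449ms @ 2/5 + 367.347ms (6/5)
3. 489.796ms @ 8/5 + 122.449ms (2/5)
4. 612.245ms @ 2 + 612.245ms (2)
5. 1224.49ms @ 4 + 612.245ms (2)
6. 1836.735ms @ 6 + 306.122ms (1)
7. 2142.857ms @ 7 + 306.122ms (1)

note 6 onset = 6b = 1836.735ms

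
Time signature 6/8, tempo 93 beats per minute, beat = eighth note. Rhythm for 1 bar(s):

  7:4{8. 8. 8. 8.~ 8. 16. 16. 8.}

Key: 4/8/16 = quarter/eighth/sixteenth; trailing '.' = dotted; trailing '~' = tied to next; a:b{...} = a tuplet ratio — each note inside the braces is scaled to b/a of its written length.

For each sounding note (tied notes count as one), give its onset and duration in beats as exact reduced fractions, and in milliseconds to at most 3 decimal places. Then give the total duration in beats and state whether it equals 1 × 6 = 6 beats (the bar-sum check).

1) 0.0ms=0b +552.995ms=6/7b
2) 552.995ms=6/7b +552.995ms=6/7b
3) 1105.991ms=12/7b +552.995ms=6/7b
4) 1658.986ms=18/7b +1105.991ms=12/7b
5) 2764.977ms=30/7b +276.498ms=3/7b
6) 3041.475ms=33/7b +276.498ms=3/7b
7) 3317.972ms=36/7b +552.995ms=6/7b
Σ=6b of 6 (93bpm 6/8) — PASS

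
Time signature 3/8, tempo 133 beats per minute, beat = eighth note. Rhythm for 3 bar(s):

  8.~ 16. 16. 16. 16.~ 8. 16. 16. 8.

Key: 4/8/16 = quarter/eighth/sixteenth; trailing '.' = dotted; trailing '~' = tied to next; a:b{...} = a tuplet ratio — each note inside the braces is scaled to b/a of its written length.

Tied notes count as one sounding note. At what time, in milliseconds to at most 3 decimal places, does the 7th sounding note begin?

note 7 onset = 15/2b = 3383.459ms

1. 0.0ms @ 0 + 1015.038ms (9/4)
2. 1015.038ms @ 9/4 + 338.346ms (3/4)
3. 1353.383ms @ 3 + 338.346ms (3/4)
4. 1691.729ms @ 15/4 + 1015.038ms (9/4)
5. 2706.767ms @ 6 + 338.346ms (3/4)
6. 3045.113ms @ 27/4 + 338.346ms (3/4)
7. 3383.459ms @ 15/2 + 676.692ms (3/2)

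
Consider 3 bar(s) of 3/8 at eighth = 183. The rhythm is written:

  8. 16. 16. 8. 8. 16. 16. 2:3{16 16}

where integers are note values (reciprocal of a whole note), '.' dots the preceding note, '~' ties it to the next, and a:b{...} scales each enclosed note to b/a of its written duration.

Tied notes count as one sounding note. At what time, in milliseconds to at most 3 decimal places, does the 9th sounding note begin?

note 9 onset = 33/4b = 2704.918ms

1. 0.0ms @ 0 + 491.803ms (3/2)
2. 491.803ms @ 3/2 + 245.902ms (3/4)
3. 737.705ms @ 9/4 + 245.902ms (3/4)
4. 983.607ms @ 3 + 491.803ms (3/2)
5. 1475.41ms @ 9/2 + 491.803ms (3/2)
6. 1967.213ms @ 6 + 245.902ms (3/4)
7. 2213.115ms @ 27/4 + 245.902ms (3/4)
8. 2459.016ms @ 15/2 + 245.902ms (3/4)
9. 2704.918ms @ 33/4 + 245.902ms (3/4)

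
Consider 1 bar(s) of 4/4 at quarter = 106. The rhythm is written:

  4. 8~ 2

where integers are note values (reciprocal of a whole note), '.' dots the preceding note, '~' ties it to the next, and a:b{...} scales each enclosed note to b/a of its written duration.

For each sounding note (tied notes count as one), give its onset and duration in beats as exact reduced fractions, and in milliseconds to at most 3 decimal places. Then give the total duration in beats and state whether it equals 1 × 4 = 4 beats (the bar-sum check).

1) 0.0ms=0b +849.057ms=3/2b
2) 849.057ms=3/2b +1415.094ms=5/2b
Σ=4b of 4 (106bpm 4/4) — PASS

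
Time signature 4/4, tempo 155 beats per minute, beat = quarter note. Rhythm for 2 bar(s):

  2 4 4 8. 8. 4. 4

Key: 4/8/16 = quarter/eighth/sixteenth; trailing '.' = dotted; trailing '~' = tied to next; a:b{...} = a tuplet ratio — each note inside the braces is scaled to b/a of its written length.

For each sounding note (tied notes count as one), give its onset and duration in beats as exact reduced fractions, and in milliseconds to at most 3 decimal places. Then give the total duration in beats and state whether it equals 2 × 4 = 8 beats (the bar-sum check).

1) 0.0ms=0b +774.194ms=2b
2) 774.194ms=2b +387.097ms=1b
3) 1161.29ms=3b +387.097ms=1b
4) 1548.387ms=4b +290.323ms=3/4b
5) 1838.71ms=19/4b +290.323ms=3/4b
6) 2129.032ms=11/2b +580.645ms=3/2b
7) 2709.677ms=7b +387.097ms=1b
Σ=8b of 8 (155bpm 4/4) — PASS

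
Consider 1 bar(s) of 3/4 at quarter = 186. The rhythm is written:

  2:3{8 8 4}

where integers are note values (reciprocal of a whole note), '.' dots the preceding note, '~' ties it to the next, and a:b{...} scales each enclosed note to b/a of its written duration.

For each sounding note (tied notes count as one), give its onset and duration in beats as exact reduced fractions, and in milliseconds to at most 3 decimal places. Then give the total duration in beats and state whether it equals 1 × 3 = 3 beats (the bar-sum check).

1) 0.0ms=0b +241.935ms=3/4b
2) 241.935ms=3/4b +241.935ms=3/4b
3) 483.871ms=3/2b +483.871ms=3/2b
Σ=3b of 3 (186bpm 3/4) — PASS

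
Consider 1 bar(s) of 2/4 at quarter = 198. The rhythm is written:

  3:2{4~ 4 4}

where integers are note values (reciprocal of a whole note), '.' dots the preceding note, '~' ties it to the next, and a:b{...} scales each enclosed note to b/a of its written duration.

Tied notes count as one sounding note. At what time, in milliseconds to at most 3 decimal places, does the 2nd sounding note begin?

1. 0.0ms @ 0 + 404.04ms (4/3)
2. 404.04ms @ 4/3 + 202.02ms (2/3)

note 2 onset = 4/3b = 404.04ms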